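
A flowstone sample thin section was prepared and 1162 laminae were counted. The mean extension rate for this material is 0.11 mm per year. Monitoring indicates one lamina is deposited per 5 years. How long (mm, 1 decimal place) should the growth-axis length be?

1162 laminae at 5 years each span 1162 × 5 = 5810 years.
Length ≈ 0.11 × 5810 = 639.1 mm.

639.1 mm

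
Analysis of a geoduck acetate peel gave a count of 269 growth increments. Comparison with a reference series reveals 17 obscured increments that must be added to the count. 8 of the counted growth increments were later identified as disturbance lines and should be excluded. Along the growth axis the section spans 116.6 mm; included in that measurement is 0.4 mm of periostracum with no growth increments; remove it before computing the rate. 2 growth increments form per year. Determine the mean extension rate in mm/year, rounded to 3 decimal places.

0.836 mm/year

True growth increment count = 269 − 8 + 17 = 278.
With 2 growth increments per year, 278 / 2 = 139 years.
Removing the 0.4 mm offcut leaves 116.6 − 0.4 = 116.2 mm.
Mean rate = 116.2 mm / 139 years ≈ 0.836 mm/year.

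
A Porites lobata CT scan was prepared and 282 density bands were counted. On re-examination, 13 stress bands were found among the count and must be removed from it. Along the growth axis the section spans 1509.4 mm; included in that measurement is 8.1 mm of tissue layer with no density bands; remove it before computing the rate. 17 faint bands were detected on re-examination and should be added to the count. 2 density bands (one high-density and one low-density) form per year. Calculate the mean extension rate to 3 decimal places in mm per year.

10.499 mm per year

Adjusted count: 282 − 13 + 17 = 286 density bands.
286 density bands at 2 per year is 286 / 2 = 143 years.
Removing the 8.1 mm offcut leaves 1509.4 − 8.1 = 1501.3 mm.
Extension rate ≈ 1501.3 / 143 = 10.499 mm per year.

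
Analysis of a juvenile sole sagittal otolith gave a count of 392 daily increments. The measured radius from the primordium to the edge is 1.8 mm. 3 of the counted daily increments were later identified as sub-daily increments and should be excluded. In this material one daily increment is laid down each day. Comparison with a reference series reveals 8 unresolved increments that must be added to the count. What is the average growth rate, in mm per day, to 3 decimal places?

0.005 mm per day

True daily increment count = 392 − 3 + 8 = 397.
Mean rate = 1.8 mm / 397 days ≈ 0.005 mm per day.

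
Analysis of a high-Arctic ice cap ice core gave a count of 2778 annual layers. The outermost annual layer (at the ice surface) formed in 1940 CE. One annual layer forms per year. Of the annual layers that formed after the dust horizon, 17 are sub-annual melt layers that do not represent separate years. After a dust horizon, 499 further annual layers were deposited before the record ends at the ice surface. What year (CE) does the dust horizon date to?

There are 499 annual layers younger than the dust horizon.
499 − 17 false = 482 true annual layers after the dust horizon.
The annual layer at the ice surface is 1940 CE, so the dust horizon dates to 1940 − 482 = 1458 CE.

1458 CE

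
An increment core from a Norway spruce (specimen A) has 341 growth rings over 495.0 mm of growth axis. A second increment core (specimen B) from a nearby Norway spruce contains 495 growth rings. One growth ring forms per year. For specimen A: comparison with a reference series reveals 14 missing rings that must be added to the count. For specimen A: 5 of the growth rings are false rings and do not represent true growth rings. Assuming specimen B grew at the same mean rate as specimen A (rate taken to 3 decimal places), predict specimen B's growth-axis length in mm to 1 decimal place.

699.9 mm

Specimen A: true growth ring count = 341 − 5 + 14 = 350.
A: Extension rate ≈ 495.0 / 350 = 1.414 mm per year.
B's length ≈ 1.414 × 495 = 699.9 mm.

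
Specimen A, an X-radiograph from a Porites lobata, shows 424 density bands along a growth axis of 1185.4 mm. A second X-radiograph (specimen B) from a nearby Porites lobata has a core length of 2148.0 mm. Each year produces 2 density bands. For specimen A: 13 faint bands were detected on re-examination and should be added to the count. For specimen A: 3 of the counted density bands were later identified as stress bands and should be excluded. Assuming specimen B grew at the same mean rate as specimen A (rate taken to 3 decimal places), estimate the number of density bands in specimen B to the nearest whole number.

Specimen A: correcting the raw count gives 424 − 3 + 13 = 434 true density bands.
Specimen A: dividing by 2 density bands per year: 434 / 2 = 217 years.
A: Mean rate = 1185.4 mm / 217 years ≈ 5.463 mm per year.
Specimen B: 2148.0 mm / 5.463 mm per year = 393.19 years; at 2 density bands per year that is 393.19 × 2 ≈ 786 density bands.

786 density bands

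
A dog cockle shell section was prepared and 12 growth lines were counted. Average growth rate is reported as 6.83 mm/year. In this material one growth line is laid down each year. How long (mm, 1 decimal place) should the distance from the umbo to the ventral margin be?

82.0 mm

12 years of growth are recorded.
Predicted length = 6.83 mm/year × 12 years = 82.0 mm.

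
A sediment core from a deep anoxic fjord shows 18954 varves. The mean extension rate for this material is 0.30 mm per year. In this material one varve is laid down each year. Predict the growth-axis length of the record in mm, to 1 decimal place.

5686.2 mm

The record spans 18954 years at 0.30 mm per year.
18954 years at 0.30 mm/year gives 0.30 × 18954 = 5686.2 mm.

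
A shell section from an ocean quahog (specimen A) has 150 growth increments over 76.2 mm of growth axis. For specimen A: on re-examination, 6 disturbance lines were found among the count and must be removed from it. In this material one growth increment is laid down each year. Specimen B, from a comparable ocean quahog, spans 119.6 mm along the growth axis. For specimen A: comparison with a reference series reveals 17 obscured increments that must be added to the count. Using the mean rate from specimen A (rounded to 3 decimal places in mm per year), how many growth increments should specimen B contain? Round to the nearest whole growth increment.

253 growth increments

Specimen A: true growth increment count = 150 − 6 + 17 = 161.
A: 76.2 mm over 161 years gives 76.2 / 161 ≈ 0.473 mm per year.
For B, 119.6 / 0.473 = 252.85 years ≈ 253 growth increments.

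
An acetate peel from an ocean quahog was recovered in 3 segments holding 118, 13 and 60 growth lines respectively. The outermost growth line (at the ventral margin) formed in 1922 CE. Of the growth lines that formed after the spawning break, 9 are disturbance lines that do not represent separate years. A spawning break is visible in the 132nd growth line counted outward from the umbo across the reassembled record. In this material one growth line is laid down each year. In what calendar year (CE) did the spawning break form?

Total growth lines = 118 + 13 + 60 = 191.
191 − 132 = 59 growth lines lie beyond the spawning break toward the ventral margin.
Removing the 9 false growth lines leaves 59 − 9 = 50 true growth lines beyond the spawning break.
Counting back 50 years from 1922 CE places the spawning break in 1922 − 50 = 1872 CE.

1872 CE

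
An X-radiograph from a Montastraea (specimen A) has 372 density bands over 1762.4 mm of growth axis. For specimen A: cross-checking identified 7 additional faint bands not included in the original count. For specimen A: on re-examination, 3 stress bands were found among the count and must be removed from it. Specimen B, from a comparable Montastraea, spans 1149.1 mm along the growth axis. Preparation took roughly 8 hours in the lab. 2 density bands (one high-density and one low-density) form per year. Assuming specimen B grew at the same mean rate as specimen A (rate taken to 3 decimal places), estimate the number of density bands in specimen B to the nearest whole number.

Specimen A: true density band count = 372 − 3 + 7 = 376.
Specimen A: dividing by 2 density bands per year: 376 / 2 = 188 years.
A: Mean rate = 1762.4 mm / 188 years ≈ 9.374 mm/yr.
For B, 1149.1 / 9.374 = 122.58 years; at 2 density bands per year that is 122.58 × 2 ≈ 245 density bands.

245 density bands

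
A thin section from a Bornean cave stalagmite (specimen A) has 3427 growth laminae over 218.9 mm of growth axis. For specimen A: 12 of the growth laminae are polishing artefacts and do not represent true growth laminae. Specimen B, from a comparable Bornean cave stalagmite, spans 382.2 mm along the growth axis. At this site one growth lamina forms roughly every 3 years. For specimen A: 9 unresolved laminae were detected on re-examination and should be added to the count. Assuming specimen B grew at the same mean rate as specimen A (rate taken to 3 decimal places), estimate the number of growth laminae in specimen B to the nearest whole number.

Specimen A: adjusted count: 3427 − 12 + 9 = 3424 growth laminae.
Specimen A: 3424 growth laminae at 3 years each span 3424 × 3 = 10272 years.
A: 218.9 mm over 10272 years gives 218.9 / 10272 ≈ 0.021 mm/yr.
Specimen B: 382.2 mm / 0.021 mm per year = 18200.00 years; at 3 years per growth lamina that is 18200.00 / 3 ≈ 6067 growth laminae.

6067 growth laminae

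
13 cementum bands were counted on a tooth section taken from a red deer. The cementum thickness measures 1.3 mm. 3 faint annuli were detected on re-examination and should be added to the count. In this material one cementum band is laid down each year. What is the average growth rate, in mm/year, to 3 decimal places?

After corrections the count is 13 + 3 = 16 cementum bands.
1.3 mm over 16 years gives 1.3 / 16 ≈ 0.081 mm/year.

0.081 mm/year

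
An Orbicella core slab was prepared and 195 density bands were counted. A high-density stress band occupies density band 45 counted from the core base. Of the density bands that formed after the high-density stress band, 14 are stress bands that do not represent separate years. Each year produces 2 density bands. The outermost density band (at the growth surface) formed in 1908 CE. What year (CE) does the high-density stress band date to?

The high-density stress band sits at density band 45 from the core base, so 195 − 45 = 150 density bands formed after it.
Excluding 14 false density bands: 150 − 14 = 136.
Dividing by 2 density bands per year: 136 / 2 = 68 years.
The density band at the growth surface is 1908 CE, so the high-density stress band dates to 1908 − 68 = 1840 CE.

1840 CE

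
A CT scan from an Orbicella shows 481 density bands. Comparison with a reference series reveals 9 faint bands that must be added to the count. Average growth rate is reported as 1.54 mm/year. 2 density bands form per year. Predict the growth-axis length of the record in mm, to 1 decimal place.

True density band count = 481 + 9 = 490.
Dividing by 2 density bands per year: 490 / 2 = 245 years.
245 years at 1.54 mm/year gives 1.54 × 245 = 377.3 mm.

377.3 mm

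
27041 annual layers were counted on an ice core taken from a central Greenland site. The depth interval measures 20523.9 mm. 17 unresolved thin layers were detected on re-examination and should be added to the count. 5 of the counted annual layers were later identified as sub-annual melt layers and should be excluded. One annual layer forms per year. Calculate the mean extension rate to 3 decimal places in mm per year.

True annual layer count = 27041 − 5 + 17 = 27053.
20523.9 mm over 27053 years gives 20523.9 / 27053 ≈ 0.759 mm per year.

0.759 mm per year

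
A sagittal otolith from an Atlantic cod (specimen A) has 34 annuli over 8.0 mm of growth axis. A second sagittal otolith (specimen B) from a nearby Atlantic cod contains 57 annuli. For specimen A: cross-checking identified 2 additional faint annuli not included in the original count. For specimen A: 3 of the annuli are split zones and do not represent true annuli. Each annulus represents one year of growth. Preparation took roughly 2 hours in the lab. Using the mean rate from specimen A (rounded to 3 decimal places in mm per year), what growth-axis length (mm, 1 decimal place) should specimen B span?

Specimen A: after corrections the count is 34 − 3 + 2 = 33 annuli.
A: Extension rate ≈ 8.0 / 33 = 0.242 mm per year.
Length of B = 0.242 × 57 = 13.8 mm.

13.8 mm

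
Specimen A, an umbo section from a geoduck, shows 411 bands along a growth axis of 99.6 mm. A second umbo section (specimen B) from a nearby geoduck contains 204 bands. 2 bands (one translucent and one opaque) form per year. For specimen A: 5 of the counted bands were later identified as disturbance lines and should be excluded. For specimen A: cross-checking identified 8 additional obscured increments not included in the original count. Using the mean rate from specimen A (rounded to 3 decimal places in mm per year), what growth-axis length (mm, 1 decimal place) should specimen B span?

49.1 mm

Specimen A: true band count = 411 − 5 + 8 = 414.
Specimen A: 414 bands at 2 per year is 414 / 2 = 207 years.
A: 99.6 mm over 207 years gives 99.6 / 207 ≈ 0.481 mm/year.
Specimen B: 204 bands at 2 per year is 204 / 2 = 102 years. B's length ≈ 0.481 × 102 = 49.1 mm.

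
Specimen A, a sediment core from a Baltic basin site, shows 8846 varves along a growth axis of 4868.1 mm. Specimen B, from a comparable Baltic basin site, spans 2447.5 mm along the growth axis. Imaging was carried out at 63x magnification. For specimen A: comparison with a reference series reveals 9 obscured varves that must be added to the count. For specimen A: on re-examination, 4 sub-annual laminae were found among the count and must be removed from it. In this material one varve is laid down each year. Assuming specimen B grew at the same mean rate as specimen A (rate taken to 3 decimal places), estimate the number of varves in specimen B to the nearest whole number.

4450 varves

Specimen A: correcting the raw count gives 8846 − 4 + 9 = 8851 true varves.
A: Mean rate = 4868.1 mm / 8851 years ≈ 0.550 mm/year.
B spans 2447.5 / 0.550 = 4450.00 years ≈ 4450 varves.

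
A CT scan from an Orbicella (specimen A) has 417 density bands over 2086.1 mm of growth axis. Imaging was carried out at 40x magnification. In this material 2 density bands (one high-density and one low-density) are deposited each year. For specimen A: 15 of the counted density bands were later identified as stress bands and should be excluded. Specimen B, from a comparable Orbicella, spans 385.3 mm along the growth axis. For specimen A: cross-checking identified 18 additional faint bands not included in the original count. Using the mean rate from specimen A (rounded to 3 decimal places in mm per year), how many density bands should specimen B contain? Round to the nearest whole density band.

Specimen A: adjusted count: 417 − 15 + 18 = 420 density bands.
Specimen A: with 2 density bands per year, 420 / 2 = 210 years.
A: Mean rate = 2086.1 mm / 210 years ≈ 9.934 mm/yr.
Specimen B: 385.3 mm / 9.934 mm per year = 38.79 years; at 2 density bands per year that is 38.79 × 2 ≈ 78 density bands.

78 density bands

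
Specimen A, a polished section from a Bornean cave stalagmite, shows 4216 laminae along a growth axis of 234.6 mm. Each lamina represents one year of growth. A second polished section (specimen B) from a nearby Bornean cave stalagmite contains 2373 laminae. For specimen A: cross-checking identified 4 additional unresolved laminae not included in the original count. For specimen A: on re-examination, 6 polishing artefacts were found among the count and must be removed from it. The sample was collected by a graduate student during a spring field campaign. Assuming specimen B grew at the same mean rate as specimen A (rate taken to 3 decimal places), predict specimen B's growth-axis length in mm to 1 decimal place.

132.9 mm

Specimen A: correcting the raw count gives 4216 − 6 + 4 = 4214 true laminae.
A: Mean rate = 234.6 mm / 4214 years ≈ 0.056 mm/yr.
For B, 0.056 mm/year × 2373 years = 132.9 mm.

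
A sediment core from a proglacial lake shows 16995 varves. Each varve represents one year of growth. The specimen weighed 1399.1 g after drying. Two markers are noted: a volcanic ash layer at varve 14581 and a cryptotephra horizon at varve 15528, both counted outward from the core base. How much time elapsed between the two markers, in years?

15528 − 14581 = 947 varves lie between the two events.
At one varve per year, 947 years elapsed between them.

947 years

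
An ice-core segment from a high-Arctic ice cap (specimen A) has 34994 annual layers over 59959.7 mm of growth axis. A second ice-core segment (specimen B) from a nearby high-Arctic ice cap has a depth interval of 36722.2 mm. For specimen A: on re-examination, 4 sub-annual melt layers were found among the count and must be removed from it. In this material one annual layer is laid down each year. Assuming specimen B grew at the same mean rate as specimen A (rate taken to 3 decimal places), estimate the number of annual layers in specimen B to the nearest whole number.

21425 annual layers

Specimen A: after corrections the count is 34994 − 4 = 34990 annual layers.
A: Extension rate ≈ 59959.7 / 34990 = 1.714 mm/yr.
For B, 36722.2 / 1.714 = 21424.85 years ≈ 21425 annual layers.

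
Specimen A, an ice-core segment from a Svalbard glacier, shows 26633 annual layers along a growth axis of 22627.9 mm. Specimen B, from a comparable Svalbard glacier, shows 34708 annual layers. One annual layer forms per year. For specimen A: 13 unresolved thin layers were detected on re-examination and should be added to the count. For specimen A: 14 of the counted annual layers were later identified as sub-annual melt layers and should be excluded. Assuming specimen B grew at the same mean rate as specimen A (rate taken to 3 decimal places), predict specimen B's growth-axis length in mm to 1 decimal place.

Specimen A: adjusted count: 26633 − 14 + 13 = 26632 annual layers.
A: Extension rate ≈ 22627.9 / 26632 = 0.850 mm/year.
For B, 0.850 mm/year × 34708 years = 29501.8 mm.

29501.8 mm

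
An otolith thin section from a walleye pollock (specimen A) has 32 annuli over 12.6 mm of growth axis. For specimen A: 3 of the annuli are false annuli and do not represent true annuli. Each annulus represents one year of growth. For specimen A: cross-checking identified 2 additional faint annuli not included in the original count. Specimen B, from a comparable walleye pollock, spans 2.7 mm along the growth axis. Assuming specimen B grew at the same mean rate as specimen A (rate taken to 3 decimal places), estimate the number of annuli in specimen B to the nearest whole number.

Specimen A: after corrections the count is 32 − 3 + 2 = 31 annuli.
A: 12.6 mm over 31 years gives 12.6 / 31 ≈ 0.406 mm/year.
For B, 2.7 / 0.406 = 6.65 years ≈ 7 annuli.

7 annuli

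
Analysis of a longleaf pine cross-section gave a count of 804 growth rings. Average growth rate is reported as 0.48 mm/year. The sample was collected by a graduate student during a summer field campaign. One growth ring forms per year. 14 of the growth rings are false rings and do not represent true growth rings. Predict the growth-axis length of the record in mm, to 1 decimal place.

379.2 mm

Adjusted count: 804 − 14 = 790 growth rings.
790 years at 0.48 mm/year gives 0.48 × 790 = 379.2 mm.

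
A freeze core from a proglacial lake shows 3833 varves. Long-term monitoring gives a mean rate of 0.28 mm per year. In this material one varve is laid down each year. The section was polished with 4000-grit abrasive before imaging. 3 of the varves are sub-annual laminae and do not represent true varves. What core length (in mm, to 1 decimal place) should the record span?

1072.4 mm

Adjusted count: 3833 − 3 = 3830 varves.
Predicted length = 0.28 mm/year × 3830 years = 1072.4 mm.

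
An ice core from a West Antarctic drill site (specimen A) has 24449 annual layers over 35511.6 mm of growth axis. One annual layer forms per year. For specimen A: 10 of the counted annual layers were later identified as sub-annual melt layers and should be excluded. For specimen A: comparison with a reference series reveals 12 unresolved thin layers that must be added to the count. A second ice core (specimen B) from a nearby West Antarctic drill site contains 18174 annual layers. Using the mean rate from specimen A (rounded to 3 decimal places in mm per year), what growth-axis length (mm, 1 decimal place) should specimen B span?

26388.6 mm

Specimen A: after corrections the count is 24449 − 10 + 12 = 24451 annual layers.
A: Extension rate ≈ 35511.6 / 24451 = 1.452 mm/year.
For B, 1.452 mm/year × 18174 years = 26388.6 mm.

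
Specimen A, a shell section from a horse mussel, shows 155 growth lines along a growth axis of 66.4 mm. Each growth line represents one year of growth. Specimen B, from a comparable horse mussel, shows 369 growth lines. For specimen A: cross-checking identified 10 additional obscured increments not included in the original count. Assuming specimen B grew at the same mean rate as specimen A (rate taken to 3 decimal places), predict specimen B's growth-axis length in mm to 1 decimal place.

148.3 mm

Specimen A: adjusted count: 155 + 10 = 165 growth lines.
A: Mean rate = 66.4 mm / 165 years ≈ 0.402 mm/yr.
For B, 0.402 mm/year × 369 years = 148.3 mm.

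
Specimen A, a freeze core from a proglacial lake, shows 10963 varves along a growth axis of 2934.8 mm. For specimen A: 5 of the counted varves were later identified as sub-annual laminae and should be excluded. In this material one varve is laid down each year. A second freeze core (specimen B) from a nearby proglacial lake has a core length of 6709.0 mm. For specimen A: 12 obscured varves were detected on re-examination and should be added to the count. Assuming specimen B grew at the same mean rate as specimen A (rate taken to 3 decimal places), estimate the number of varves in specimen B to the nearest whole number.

Specimen A: after corrections the count is 10963 − 5 + 12 = 10970 varves.
A: Extension rate ≈ 2934.8 / 10970 = 0.268 mm/year.
B spans 6709.0 / 0.268 = 25033.58 years ≈ 25034 varves.

25034 varves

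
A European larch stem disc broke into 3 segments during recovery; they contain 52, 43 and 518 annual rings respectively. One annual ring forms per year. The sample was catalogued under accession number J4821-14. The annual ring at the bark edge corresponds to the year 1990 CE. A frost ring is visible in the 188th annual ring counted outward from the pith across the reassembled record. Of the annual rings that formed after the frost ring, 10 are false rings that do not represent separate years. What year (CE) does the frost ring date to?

1575 CE

Total annual rings = 52 + 43 + 518 = 613.
The frost ring sits at annual ring 188 from the pith, so 613 − 188 = 425 annual rings formed after it.
425 − 10 false = 415 true annual rings after the frost ring.
1990 − 415 = 1575 CE.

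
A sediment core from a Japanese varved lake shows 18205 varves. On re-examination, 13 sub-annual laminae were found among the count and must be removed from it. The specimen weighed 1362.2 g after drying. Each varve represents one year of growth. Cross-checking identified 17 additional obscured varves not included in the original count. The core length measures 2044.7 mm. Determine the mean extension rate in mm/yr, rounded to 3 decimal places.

0.112 mm/yr

After corrections the count is 18205 − 13 + 17 = 18209 varves.
Extension rate ≈ 2044.7 / 18209 = 0.112 mm/yr.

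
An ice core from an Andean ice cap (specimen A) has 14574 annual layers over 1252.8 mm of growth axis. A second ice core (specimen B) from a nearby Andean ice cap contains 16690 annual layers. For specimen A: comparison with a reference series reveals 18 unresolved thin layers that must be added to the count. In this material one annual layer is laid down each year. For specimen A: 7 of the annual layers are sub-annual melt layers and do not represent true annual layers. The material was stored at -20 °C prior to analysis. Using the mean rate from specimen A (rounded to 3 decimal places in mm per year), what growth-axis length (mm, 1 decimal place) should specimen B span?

Specimen A: after corrections the count is 14574 − 7 + 18 = 14585 annual layers.
A: Mean rate = 1252.8 mm / 14585 years ≈ 0.086 mm/year.
B's length ≈ 0.086 × 16690 = 1435.3 mm.

1435.3 mm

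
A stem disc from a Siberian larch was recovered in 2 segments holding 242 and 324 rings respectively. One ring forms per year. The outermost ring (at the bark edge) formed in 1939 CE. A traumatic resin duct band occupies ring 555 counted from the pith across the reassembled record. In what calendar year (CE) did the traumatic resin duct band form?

1928 CE

Total rings = 242 + 324 = 566.
The traumatic resin duct band sits at ring 555 from the pith, so 566 − 555 = 11 rings formed after it.
1939 − 11 = 1928 CE.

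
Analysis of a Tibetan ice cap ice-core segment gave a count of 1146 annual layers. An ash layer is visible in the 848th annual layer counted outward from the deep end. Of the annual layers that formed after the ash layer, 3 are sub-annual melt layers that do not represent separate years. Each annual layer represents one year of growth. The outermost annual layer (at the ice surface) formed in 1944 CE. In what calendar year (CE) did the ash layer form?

Between annual layer 848 and the ice surface there are 1146 − 848 = 298 annual layers.
Removing the 3 false annual layers leaves 298 − 3 = 295 true annual layers beyond the ash layer.
Counting back 295 years from 1944 CE places the ash layer in 1944 − 295 = 1649 CE.

1649 CE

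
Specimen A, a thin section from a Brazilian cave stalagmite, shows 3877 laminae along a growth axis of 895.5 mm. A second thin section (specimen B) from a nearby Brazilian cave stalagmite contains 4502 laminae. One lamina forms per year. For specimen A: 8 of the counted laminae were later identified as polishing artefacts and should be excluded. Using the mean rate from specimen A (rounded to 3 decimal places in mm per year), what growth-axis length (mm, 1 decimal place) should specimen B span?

Specimen A: true lamina count = 3877 − 8 = 3869.
A: Mean rate = 895.5 mm / 3869 years ≈ 0.231 mm/yr.
For B, 0.231 mm/year × 4502 years = 1040.0 mm.

1040.0 mm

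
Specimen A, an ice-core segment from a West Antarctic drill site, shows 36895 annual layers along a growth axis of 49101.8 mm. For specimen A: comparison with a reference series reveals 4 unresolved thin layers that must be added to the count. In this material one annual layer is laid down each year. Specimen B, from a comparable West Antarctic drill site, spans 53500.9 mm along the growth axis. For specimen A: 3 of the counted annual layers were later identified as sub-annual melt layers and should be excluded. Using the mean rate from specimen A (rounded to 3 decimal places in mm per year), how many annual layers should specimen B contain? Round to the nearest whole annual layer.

40196 annual layers

Specimen A: after corrections the count is 36895 − 3 + 4 = 36896 annual layers.
A: Extension rate ≈ 49101.8 / 36896 = 1.331 mm/year.
B spans 53500.9 / 1.331 = 40196.02 years ≈ 40196 annual layers.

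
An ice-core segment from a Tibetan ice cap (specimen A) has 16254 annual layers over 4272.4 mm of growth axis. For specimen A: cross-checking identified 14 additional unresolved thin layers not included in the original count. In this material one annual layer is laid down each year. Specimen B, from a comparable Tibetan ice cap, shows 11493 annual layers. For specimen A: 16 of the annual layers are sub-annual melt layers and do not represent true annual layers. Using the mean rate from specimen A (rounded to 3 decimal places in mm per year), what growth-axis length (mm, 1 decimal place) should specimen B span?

3022.7 mm

Specimen A: adjusted count: 16254 − 16 + 14 = 16252 annual layers.
A: Extension rate ≈ 4272.4 / 16252 = 0.263 mm/year.
For B, 0.263 mm/year × 11493 years = 3022.7 mm.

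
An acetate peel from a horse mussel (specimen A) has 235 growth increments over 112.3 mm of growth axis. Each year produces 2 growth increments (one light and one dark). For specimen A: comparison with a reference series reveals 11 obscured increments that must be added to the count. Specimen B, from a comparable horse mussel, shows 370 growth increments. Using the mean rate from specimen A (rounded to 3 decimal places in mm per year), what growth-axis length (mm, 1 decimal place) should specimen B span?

168.9 mm

Specimen A: after corrections the count is 235 + 11 = 246 growth increments.
Specimen A: dividing by 2 growth increments per year: 246 / 2 = 123 years.
A: 112.3 mm over 123 years gives 112.3 / 123 ≈ 0.913 mm/year.
Specimen B: dividing by 2 growth increments per year: 370 / 2 = 185 years. For B, 0.913 mm/year × 185 years = 168.9 mm.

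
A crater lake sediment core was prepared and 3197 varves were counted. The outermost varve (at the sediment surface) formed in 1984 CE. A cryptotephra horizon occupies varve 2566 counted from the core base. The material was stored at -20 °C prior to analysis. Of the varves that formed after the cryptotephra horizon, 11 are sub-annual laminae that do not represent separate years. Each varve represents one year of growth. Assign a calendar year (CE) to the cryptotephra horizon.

The cryptotephra horizon sits at varve 2566 from the core base, so 3197 − 2566 = 631 varves formed after it.
631 − 11 false = 620 true varves after the cryptotephra horizon.
The varve at the sediment surface is 1984 CE, so the cryptotephra horizon dates to 1984 − 620 = 1364 CE.

1364 CE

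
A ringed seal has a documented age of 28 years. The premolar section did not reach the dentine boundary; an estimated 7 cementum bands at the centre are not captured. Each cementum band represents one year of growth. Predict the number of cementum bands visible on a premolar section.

One cementum band per year gives 28 cementum bands over 28 years.
Less the 7 uncaptured cementum bands: 28 − 7 = 21.

21 cementum bands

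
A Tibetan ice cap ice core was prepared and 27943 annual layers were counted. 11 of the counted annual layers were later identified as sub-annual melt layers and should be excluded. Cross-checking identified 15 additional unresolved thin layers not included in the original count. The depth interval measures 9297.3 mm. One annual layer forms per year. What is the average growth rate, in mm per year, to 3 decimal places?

Adjusted count: 27943 − 11 + 15 = 27947 annual layers.
Mean rate = 9297.3 mm / 27947 years ≈ 0.333 mm per year.

0.333 mm per year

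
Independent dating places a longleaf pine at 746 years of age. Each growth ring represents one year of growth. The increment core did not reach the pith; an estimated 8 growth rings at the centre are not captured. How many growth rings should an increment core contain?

738 growth rings

Expected growth rings over 746 years: 746.
Less the 8 uncaptured growth rings: 746 − 8 = 738.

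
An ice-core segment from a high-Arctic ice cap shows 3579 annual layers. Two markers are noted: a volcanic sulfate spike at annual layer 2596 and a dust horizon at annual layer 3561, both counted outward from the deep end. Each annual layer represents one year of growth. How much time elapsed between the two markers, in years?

965 years

3561 − 2596 = 965 annual layers lie between the two events.
One annual layer per year makes the interval 965 years.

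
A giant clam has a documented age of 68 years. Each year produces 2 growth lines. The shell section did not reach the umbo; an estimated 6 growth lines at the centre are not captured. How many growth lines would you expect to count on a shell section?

Expected growth lines: 68 × 2 = 136.
136 − 6 missed = 130 growth lines expected in the prepared section.

130 growth lines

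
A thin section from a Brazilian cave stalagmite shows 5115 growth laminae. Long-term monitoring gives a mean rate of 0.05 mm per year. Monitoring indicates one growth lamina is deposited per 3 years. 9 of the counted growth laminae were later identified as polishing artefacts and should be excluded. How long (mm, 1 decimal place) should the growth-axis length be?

True growth lamina count = 5115 − 9 = 5106.
At 3 years per growth lamina, 5106 × 3 = 15318 years.
Length ≈ 0.05 × 15318 = 765.9 mm.

765.9 mm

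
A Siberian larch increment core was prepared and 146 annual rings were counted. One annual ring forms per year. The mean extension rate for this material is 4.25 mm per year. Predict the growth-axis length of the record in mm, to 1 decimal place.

620.5 mm

The record spans 146 years at 4.25 mm per year.
Predicted length = 4.25 mm/year × 146 years = 620.5 mm.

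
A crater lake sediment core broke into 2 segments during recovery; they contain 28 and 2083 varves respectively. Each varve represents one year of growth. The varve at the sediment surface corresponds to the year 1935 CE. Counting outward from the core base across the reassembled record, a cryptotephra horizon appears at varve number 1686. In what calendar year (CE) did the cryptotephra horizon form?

Total varves = 28 + 2083 = 2111.
Between varve 1686 and the sediment surface there are 2111 − 1686 = 425 varves.
The varve at the sediment surface is 1935 CE, so the cryptotephra horizon dates to 1935 − 425 = 1510 CE.

1510 CE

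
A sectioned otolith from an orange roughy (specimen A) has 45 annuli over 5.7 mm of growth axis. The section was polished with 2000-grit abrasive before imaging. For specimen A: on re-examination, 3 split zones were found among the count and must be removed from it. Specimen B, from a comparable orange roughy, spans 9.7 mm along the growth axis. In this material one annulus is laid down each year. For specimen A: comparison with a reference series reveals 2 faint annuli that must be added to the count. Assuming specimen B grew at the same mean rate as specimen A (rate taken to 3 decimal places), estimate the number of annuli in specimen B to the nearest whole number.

75 annuli

Specimen A: adjusted count: 45 − 3 + 2 = 44 annuli.
A: Extension rate ≈ 5.7 / 44 = 0.130 mm/year.
B spans 9.7 / 0.130 = 74.62 years ≈ 75 annuli.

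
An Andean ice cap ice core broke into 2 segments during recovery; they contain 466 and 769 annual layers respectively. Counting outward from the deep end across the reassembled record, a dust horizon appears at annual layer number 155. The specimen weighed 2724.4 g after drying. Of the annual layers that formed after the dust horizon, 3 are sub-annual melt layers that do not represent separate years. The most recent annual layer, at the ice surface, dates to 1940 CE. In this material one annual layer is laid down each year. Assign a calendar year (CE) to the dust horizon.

Total annual layers = 466 + 769 = 1235.
1235 − 155 = 1080 annual layers lie beyond the dust horizon toward the ice surface.
Removing the 3 false annual layers leaves 1080 − 3 = 1077 true annual layers beyond the dust horizon.
1940 − 1077 = 863 CE.

863 CE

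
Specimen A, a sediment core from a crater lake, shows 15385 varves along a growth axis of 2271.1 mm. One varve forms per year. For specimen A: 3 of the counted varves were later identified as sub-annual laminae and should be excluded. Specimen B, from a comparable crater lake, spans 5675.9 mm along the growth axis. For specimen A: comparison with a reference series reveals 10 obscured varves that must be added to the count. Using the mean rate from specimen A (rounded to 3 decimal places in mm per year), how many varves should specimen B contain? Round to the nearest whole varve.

38351 varves

Specimen A: true varve count = 15385 − 3 + 10 = 15392.
A: Mean rate = 2271.1 mm / 15392 years ≈ 0.148 mm/yr.
B spans 5675.9 / 0.148 = 38350.68 years ≈ 38351 varves.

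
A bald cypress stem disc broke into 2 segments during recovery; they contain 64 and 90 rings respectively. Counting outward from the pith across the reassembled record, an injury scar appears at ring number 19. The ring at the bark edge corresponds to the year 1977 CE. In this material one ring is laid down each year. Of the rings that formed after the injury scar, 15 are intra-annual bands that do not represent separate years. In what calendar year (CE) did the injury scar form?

1857 CE

Total rings = 64 + 90 = 154.
Between ring 19 and the bark edge there are 154 − 19 = 135 rings.
Excluding 15 false rings: 135 − 15 = 120.
1977 − 120 = 1857 CE.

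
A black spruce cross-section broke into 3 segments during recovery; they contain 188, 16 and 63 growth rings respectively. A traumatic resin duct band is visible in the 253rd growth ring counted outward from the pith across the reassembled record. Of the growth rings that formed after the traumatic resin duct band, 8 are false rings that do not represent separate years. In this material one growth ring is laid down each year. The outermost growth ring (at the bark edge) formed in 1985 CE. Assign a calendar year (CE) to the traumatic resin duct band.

1979 CE

Total growth rings = 188 + 16 + 63 = 267.
The traumatic resin duct band sits at growth ring 253 from the pith, so 267 − 253 = 14 growth rings formed after it.
Removing the 8 false growth rings leaves 14 − 8 = 6 true growth rings beyond the traumatic resin duct band.
The growth ring at the bark edge is 1985 CE, so the traumatic resin duct band dates to 1985 − 6 = 1979 CE.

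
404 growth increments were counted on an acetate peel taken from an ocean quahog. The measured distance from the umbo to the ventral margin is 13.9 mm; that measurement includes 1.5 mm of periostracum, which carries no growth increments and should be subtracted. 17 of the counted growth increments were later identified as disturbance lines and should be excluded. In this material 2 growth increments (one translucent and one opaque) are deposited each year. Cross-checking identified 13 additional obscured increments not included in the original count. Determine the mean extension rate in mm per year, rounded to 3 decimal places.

Adjusted count: 404 − 17 + 13 = 400 growth increments.
Dividing by 2 growth increments per year: 400 / 2 = 200 years.
Removing the 1.5 mm offcut leaves 13.9 − 1.5 = 12.4 mm.
Mean rate = 12.4 mm / 200 years ≈ 0.062 mm per year.

0.062 mm per year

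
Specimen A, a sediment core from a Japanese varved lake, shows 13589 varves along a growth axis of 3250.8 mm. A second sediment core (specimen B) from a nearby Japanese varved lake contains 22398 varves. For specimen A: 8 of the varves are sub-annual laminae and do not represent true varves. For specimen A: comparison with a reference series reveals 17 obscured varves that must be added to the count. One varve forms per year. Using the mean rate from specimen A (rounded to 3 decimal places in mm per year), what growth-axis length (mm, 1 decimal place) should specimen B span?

5353.1 mm

Specimen A: true varve count = 13589 − 8 + 17 = 13598.
A: Extension rate ≈ 3250.8 / 13598 = 0.239 mm per year.
B's length ≈ 0.239 × 22398 = 5353.1 mm.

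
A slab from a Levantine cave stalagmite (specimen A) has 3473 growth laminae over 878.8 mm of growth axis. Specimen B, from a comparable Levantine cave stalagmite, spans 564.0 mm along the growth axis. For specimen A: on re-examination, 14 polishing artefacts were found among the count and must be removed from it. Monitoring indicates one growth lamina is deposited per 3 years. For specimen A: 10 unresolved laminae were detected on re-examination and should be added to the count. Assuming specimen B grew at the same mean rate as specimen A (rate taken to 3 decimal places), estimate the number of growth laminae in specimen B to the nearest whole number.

2238 growth laminae

Specimen A: adjusted count: 3473 − 14 + 10 = 3469 growth laminae.
Specimen A: 3469 growth laminae at 3 years each span 3469 × 3 = 10407 years.
A: Extension rate ≈ 878.8 / 10407 = 0.084 mm per year.
For B, 564.0 / 0.084 = 6714.29 years; at 3 years per growth lamina that is 6714.29 / 3 ≈ 2238 growth laminae.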